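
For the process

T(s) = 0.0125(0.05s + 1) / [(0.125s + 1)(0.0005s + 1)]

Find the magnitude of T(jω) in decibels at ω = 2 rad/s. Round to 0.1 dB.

-38.3 dB

At ω = 2 rad/s:
zero (1 + j2·0.05) = 1 + j0.1 → |·| ≈ 1.005, ∠ ≈ 5.71°
pole (1 + j2·0.125) = 1 + j0.25 → |·| ≈ 1.0308, ∠ ≈ 14.04°
pole (1 + j2·0.0005) = 1 + j0.001 → |·| ≈ 1, ∠ ≈ 0.06°
|T| = 0.0125 · 1.005 / (1.0308 · 1) ≈ 0.012187
Gain = 20 log₁₀(0.012187) ≈ -38.28 dB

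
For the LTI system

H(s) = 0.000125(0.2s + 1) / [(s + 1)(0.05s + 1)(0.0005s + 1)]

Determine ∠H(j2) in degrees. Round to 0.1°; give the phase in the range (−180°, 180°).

At ω = 2 rad/s:
zero (1 + j2·0.2) = 1 + j0.4 → |·| ≈ 1.077, ∠ ≈ 21.80°
pole (1 + j2·1) = 1 + j2 → |·| ≈ 2.2361, ∠ ≈ 63.43°
pole (1 + j2·0.05) = 1 + j0.1 → |·| ≈ 1.005, ∠ ≈ 5.71°
pole (1 + j2·0.0005) = 1 + j0.001 → |·| ≈ 1, ∠ ≈ 0.06°
∠H = (21.80°) − (63.43° + 5.71° + 0.06°) = -47.40°

-47.4°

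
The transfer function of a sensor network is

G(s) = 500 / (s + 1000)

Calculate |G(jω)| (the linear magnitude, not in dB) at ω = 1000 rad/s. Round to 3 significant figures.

0.354

At s = jω = j1000:
pole (s+1000): 1000 + j1000 → |·| = √(1000²+1000²) = √2000000 ≈ 1414.2, ∠ = arctan(1000/1000) ≈ 45.00°
|G| = 500 / 1414.2 ≈ 0.35356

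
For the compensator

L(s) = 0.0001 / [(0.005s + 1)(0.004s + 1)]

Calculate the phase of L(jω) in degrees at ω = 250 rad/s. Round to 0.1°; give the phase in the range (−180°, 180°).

At ω = 250 rad/s:
pole (1 + j250·0.005) = 1 + j1.25 → |·| ≈ 1.6008, ∠ ≈ 51.34°
pole (1 + j250·0.004) = 1 + j1 → |·| ≈ 1.4142, ∠ ≈ 45.00°
∠L = (0°) − (51.34° + 45.00°) = -96.34°

-96.3°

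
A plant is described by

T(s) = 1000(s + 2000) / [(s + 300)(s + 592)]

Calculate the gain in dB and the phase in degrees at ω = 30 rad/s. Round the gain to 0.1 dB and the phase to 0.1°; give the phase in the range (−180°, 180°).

21.0 dB, -7.8°

At s = jω = j30:
zero (s+2000): 2000 + j30 → |·| = √(2000²+30²) = √4000900 ≈ 2000.2, ∠ = arctan(30/2000) ≈ 0.86°
pole (s+300): 300 + j30 → |·| = √(300²+30²) = √90900 ≈ 301.5, ∠ = arctan(30/300) ≈ 5.71°
pole (s+592): 592 + j30 → |·| = √(592²+30²) = √351364 ≈ 592.76, ∠ = arctan(30/592) ≈ 2.90°
|T| = 1000 · 2000.2 / 1.7872e+05 ≈ 11.192
Gain = 20 log₁₀(11.192) ≈ 20.98 dB
∠T = 0.86° − 8.61° = -7.75°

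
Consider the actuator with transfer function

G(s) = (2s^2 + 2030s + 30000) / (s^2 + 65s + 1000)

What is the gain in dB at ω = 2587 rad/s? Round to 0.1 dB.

Substitute s = j2587:
Numerator: 2(j2587)^2 + 2030(j2587) + 30000 = -13355138 + j5251610
Denominator: (j2587)^2 + 65(j2587) + 1000 = -6691569 + j168155
|N| = √(13355138² + 5251610²) ≈ 1.4351e+07, ∠N ≈ 158.53°
|D| = √(6691569² + 168155²) ≈ 6.6937e+06, ∠D ≈ 178.56°
|G| = 1.4351e+07 / 6.6937e+06 ≈ 2.144
Gain = 20 log₁₀(2.144) ≈ 6.62 dB

6.6 dB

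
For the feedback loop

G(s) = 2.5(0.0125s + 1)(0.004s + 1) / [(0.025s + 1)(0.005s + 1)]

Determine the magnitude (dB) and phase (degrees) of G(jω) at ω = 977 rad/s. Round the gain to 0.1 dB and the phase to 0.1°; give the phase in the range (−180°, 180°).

0.1 dB, -5.1°

At ω = 977 rad/s:
zero (1 + j977·0.0125) = 1 + j12.2125 → |·| ≈ 12.253, ∠ ≈ 85.32°
zero (1 + j977·0.004) = 1 + j3.908 → |·| ≈ 4.0339, ∠ ≈ 75.65°
pole (1 + j977·0.025) = 1 + j24.425 → |·| ≈ 24.445, ∠ ≈ 87.66°
pole (1 + j977·0.005) = 1 + j4.885 → |·| ≈ 4.9863, ∠ ≈ 78.43°
|G| = 2.5 · 12.253 · 4.0339 / (24.445 · 4.9863) ≈ 1.0138
Gain = 20 log₁₀(1.0138) ≈ 0.12 dB
∠G = (85.32° + 75.65°) − (87.66° + 78.43°) = -5.12°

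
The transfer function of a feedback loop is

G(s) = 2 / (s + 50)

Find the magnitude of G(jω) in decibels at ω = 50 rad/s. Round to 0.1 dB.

-31.0 dB

At s = jω = j50:
pole (s+50): 50 + j50 → |·| = √(50²+50²) = √5000 ≈ 70.711, ∠ = arctan(50/50) ≈ 45.00°
|G| = 2 / 70.711 ≈ 0.028284
Gain = 20 log₁₀(0.028284) ≈ -30.97 dB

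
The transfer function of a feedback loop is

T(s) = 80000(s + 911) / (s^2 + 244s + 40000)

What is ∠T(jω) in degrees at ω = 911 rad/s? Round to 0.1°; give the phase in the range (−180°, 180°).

At s = jω = j911:
zero (s+911): 911 + j911 → |·| = √(911²+911²) = √1659842 ≈ 1288.3, ∠ = arctan(911/911) ≈ 45.00°
quadratic: (j911)² + 244·j911 + 40000 = -789921 + j222284 → |·| ≈ 8.206e+05, ∠ ≈ 164.28°
∠T = 45.00° − 164.28° = -119.28°

-119.3°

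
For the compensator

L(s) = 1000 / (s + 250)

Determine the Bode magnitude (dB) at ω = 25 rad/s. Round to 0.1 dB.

Substitute s = j25:
Numerator: 1000 = 1000 + j0
Denominator: (j25) + 250 = 250 + j25
|N| = √(1000² + 0²) ≈ 1000, ∠N ≈ 0.00°
|D| = √(250² + 25²) ≈ 251.25, ∠D ≈ 5.71°
|L| = 1000 / 251.25 ≈ 3.9801
Gain = 20 log₁₀(3.9801) ≈ 12.00 dB

12.0 dB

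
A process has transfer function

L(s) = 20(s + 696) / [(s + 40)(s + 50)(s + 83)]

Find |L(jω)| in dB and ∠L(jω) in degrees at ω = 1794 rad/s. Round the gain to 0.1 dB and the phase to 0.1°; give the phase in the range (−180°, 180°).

-103.5 dB, 164.3°

At s = jω = j1794:
zero (s+696): 696 + j1794 → |·| = √(696²+1794²) = √3702852 ≈ 1924.3, ∠ = arctan(1794/696) ≈ 68.80°
pole (s+40): 40 + j1794 → |·| = √(40²+1794²) = √3220036 ≈ 1794.4, ∠ = arctan(1794/40) ≈ 88.72°
pole (s+50): 50 + j1794 → |·| = √(50²+1794²) = √3220936 ≈ 1794.7, ∠ = arctan(1794/50) ≈ 88.40°
pole (s+83): 83 + j1794 → |·| = √(83²+1794²) = √3225325 ≈ 1795.9, ∠ = arctan(1794/83) ≈ 87.35°
|L| = 20 · 1924.3 / 5.7835e+09 ≈ 6.6544e-06
Gain = 20 log₁₀(6.6544e-06) ≈ -103.54 dB
∠L = 68.80° − 264.47° = -195.67° ≡ 164.33° (principal value)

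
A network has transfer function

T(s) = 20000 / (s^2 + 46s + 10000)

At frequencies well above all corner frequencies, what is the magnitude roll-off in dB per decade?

Each pole contributes −20 dB/decade at high frequency; each zero contributes +20 dB/decade.
Net: 0 zero(s) − 2 pole(s) → -40 dB/decade.

-40 dB/decade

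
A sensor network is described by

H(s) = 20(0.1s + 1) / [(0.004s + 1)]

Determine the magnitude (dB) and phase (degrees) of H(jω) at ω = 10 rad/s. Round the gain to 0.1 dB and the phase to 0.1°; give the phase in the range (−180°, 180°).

At ω = 10 rad/s:
zero (1 + j10·0.1) = 1 + j1 → |·| ≈ 1.4142, ∠ ≈ 45.00°
pole (1 + j10·0.004) = 1 + j0.04 → |·| ≈ 1.0008, ∠ ≈ 2.29°
|H| = 20 · 1.4142 / (1.0008) ≈ 28.261
Gain = 20 log₁₀(28.261) ≈ 29.02 dB
∠H = (45.00°) − (2.29°) = 42.71°

29.0 dB, 42.7°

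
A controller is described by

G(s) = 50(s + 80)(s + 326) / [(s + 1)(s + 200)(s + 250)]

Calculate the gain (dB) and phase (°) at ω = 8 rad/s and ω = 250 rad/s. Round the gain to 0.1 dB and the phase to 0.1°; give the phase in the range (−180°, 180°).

ω = 8: 10.2 dB, -79.9°; ω = 250: -14.4 dB, -76.4°

At s = jω = j8:
zero (s+80): 80 + j8 → |·| = √(80²+8²) = √6464 ≈ 80.399, ∠ = arctan(8/80) ≈ 5.71°
zero (s+326): 326 + j8 → |·| = √(326²+8²) = √106340 ≈ 326.1, ∠ = arctan(8/326) ≈ 1.41°
pole (s+1): 1 + j8 → |·| = √(1²+8²) = √65 ≈ 8.0623, ∠ = arctan(8/1) ≈ 82.87°
pole (s+200): 200 + j8 → |·| = √(200²+8²) = √40064 ≈ 200.16, ∠ = arctan(8/200) ≈ 2.29°
pole (s+250): 250 + j8 → |·| = √(250²+8²) = √62564 ≈ 250.13, ∠ = arctan(8/250) ≈ 1.83°
|G| = 50 · 26218 / 4.0365e+05 ≈ 3.2476
Gain = 20 log₁₀(3.2476) ≈ 10.23 dB
∠G = 7.12° − 86.99° = -79.87°

At s = jω = j250:
zero (s+80): 80 + j250 → |·| = √(80²+250²) = √68900 ≈ 262.49, ∠ = arctan(250/80) ≈ 72.26°
zero (s+326): 326 + j250 → |·| = √(326²+250²) = √168776 ≈ 410.82, ∠ = arctan(250/326) ≈ 37.48°
pole (s+1): 1 + j250 → |·| = √(1²+250²) = √62501 ≈ 250, ∠ = arctan(250/1) ≈ 89.77°
pole (s+200): 200 + j250 → |·| = √(200²+250²) = √102500 ≈ 320.16, ∠ = arctan(250/200) ≈ 51.34°
pole (s+250): 250 + j250 → |·| = √(250²+250²) = √125000 ≈ 353.55, ∠ = arctan(250/250) ≈ 45.00°
|G| = 50 · 1.0784e+05 / 2.8298e+07 ≈ 0.19054
Gain = 20 log₁₀(0.19054) ≈ -14.40 dB
∠G = 109.74° − 186.11° = -76.37°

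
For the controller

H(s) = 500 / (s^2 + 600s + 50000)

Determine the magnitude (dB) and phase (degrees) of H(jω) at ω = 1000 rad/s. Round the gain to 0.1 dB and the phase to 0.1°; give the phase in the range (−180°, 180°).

Substitute s = j1000:
Numerator: 500 = 500 + j0
Denominator: (j1000)^2 + 600(j1000) + 50000 = -950000 + j600000
|N| = √(500² + 0²) ≈ 500, ∠N ≈ 0.00°
|D| = √(950000² + 600000²) ≈ 1.1236e+06, ∠D ≈ 147.72°
|H| = 500 / 1.1236e+06 ≈ 0.000445
Gain = 20 log₁₀(0.000445) ≈ -67.03 dB
∠H = 0.00° − 147.72° = -147.72°

-67.0 dB, -147.7°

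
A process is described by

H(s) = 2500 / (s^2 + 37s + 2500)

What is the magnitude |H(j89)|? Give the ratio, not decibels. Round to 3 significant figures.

0.394

At s = jω = j89:
quadratic: (j89)² + 37·j89 + 2500 = -5421 + j3293 → |·| ≈ 6342.8, ∠ ≈ 148.72°
|H| = 2500 / 6342.8 ≈ 0.39415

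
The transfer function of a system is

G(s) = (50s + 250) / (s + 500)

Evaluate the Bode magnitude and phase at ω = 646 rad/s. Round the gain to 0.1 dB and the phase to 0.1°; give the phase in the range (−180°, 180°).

Substitute s = j646:
Numerator: 50(j646) + 250 = 250 + j32300
Denominator: (j646) + 500 = 500 + j646
|N| = √(250² + 32300²) ≈ 32301, ∠N ≈ 89.56°
|D| = √(500² + 646²) ≈ 816.89, ∠D ≈ 52.26°
|G| = 32301 / 816.89 ≈ 39.541
Gain = 20 log₁₀(39.541) ≈ 31.94 dB
∠G = 89.56° − 52.26° = 37.30°

31.9 dB, 37.3°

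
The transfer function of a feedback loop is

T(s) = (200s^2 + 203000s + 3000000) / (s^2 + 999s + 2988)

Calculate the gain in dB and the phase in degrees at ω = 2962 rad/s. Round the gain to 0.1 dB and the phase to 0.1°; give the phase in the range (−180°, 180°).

46.0 dB, -0.3°

Substitute s = j2962:
Numerator: 200(j2962)^2 + 203000(j2962) + 3000000 = -1751688800 + j601286000
Denominator: (j2962)^2 + 999(j2962) + 2988 = -8770456 + j2959038
|N| = √(1751688800² + 601286000²) ≈ 1.852e+09, ∠N ≈ 161.05°
|D| = √(8770456² + 2959038²) ≈ 9.2562e+06, ∠D ≈ 161.36°
|T| = 1.852e+09 / 9.2562e+06 ≈ 200.08
Gain = 20 log₁₀(200.08) ≈ 46.02 dB
∠T = 161.05° − 161.36° = -0.31°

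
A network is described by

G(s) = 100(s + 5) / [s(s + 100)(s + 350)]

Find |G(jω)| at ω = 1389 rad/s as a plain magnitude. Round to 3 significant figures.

5.01e-05

At s = jω = j1389:
zero (s+5): 5 + j1389 → |·| = √(5²+1389²) = √1929346 ≈ 1389, ∠ = arctan(1389/5) ≈ 89.79°
pole (s+100): 100 + j1389 → |·| = √(100²+1389²) = √1939321 ≈ 1392.6, ∠ = arctan(1389/100) ≈ 85.88°
pole (s+350): 350 + j1389 → |·| = √(350²+1389²) = √2051821 ≈ 1432.4, ∠ = arctan(1389/350) ≈ 75.86°
pole at origin: |s| = 1389, ∠ = 90.00° (in denominator)
|G| = 100 · 1389 / 2.7707e+09 ≈ 5.0132e-05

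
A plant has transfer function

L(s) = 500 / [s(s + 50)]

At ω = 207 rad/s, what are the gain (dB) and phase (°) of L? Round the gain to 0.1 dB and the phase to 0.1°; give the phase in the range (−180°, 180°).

At s = jω = j207:
pole (s+50): 50 + j207 → |·| = √(50²+207²) = √45349 ≈ 212.95, ∠ = arctan(207/50) ≈ 76.42°
pole at origin: |s| = 207, ∠ = 90.00° (in denominator)
|L| = 500 / 44081 ≈ 0.011343
Gain = 20 log₁₀(0.011343) ≈ -38.91 dB
∠L = 0.00° − 166.42° = -166.42°

-38.9 dB, -166.4°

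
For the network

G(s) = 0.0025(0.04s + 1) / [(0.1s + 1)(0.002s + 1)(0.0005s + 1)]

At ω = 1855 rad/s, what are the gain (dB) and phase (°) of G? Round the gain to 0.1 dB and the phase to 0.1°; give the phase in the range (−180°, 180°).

-74.4 dB, -118.2°

At ω = 1855 rad/s:
zero (1 + j1855·0.04) = 1 + j74.2 → |·| ≈ 74.207, ∠ ≈ 89.23°
pole (1 + j1855·0.1) = 1 + j185.5 → |·| ≈ 185.5, ∠ ≈ 89.69°
pole (1 + j1855·0.002) = 1 + j3.71 → |·| ≈ 3.8424, ∠ ≈ 74.91°
pole (1 + j1855·0.0005) = 1 + j0.9275 → |·| ≈ 1.3639, ∠ ≈ 42.85°
|G| = 0.0025 · 74.207 / (185.5 · 3.8424 · 1.3639) ≈ 0.00019083
Gain = 20 log₁₀(0.00019083) ≈ -74.39 dB
∠G = (89.23°) − (89.69° + 74.91° + 42.85°) = -118.22°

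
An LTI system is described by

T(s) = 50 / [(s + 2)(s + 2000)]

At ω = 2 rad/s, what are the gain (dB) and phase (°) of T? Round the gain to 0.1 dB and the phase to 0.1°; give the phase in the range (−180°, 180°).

-41.1 dB, -45.1°

At s = jω = j2:
pole (s+2): 2 + j2 → |·| = √(2²+2²) = √8 ≈ 2.8284, ∠ = arctan(2/2) ≈ 45.00°
pole (s+2000): 2000 + j2 → |·| = √(2000²+2²) = √4000004 ≈ 2000, ∠ = arctan(2/2000) ≈ 0.06°
|T| = 50 / 5656.8 ≈ 0.0088389
Gain = 20 log₁₀(0.0088389) ≈ -41.07 dB
∠T = 0.00° − 45.06° = -45.06°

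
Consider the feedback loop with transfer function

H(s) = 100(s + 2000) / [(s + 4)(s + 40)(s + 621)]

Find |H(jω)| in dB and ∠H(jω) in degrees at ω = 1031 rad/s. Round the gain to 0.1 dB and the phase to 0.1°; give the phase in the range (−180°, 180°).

-75.1 dB, 150.8°

At s = jω = j1031:
zero (s+2000): 2000 + j1031 → |·| = √(2000²+1031²) = √5062961 ≈ 2250.1, ∠ = arctan(1031/2000) ≈ 27.27°
pole (s+4): 4 + j1031 → |·| = √(4²+1031²) = √1062977 ≈ 1031, ∠ = arctan(1031/4) ≈ 89.78°
pole (s+40): 40 + j1031 → |·| = √(40²+1031²) = √1064561 ≈ 1031.8, ∠ = arctan(1031/40) ≈ 87.78°
pole (s+621): 621 + j1031 → |·| = √(621²+1031²) = √1448602 ≈ 1203.6, ∠ = arctan(1031/621) ≈ 58.94°
|H| = 100 · 2250.1 / 1.2804e+09 ≈ 0.00017573
Gain = 20 log₁₀(0.00017573) ≈ -75.10 dB
∠H = 27.27° − 236.50° = -209.23° ≡ 150.77° (principal value)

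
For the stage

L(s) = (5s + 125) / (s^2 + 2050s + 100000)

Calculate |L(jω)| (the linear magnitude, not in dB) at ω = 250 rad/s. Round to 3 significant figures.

0.00244

Substitute s = j250:
Numerator: 5(j250) + 125 = 125 + j1250
Denominator: (j250)^2 + 2050(j250) + 100000 = 37500 + j512500
|N| = √(125² + 1250²) ≈ 1256.2, ∠N ≈ 84.29°
|D| = √(37500² + 512500²) ≈ 5.1387e+05, ∠D ≈ 85.82°
|L| = 1256.2 / 5.1387e+05 ≈ 0.0024446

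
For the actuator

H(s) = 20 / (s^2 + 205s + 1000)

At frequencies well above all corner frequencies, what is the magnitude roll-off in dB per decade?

-40 dB/decade

Each pole contributes −20 dB/decade at high frequency; each zero contributes +20 dB/decade.
Net: 0 zero(s) − 2 pole(s) → -40 dB/decade.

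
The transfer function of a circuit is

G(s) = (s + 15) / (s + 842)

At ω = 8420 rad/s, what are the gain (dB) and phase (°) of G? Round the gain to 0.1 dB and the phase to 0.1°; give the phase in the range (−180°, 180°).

Substitute s = j8420:
Numerator: (j8420) + 15 = 15 + j8420
Denominator: (j8420) + 842 = 842 + j8420
|N| = √(15² + 8420²) ≈ 8420, ∠N ≈ 89.90°
|D| = √(842² + 8420²) ≈ 8462, ∠D ≈ 84.29°
|G| = 8420 / 8462 ≈ 0.99504
Gain = 20 log₁₀(0.99504) ≈ -0.04 dB
∠G = 89.90° − 84.29° = 5.61°

-0.0 dB, 5.6°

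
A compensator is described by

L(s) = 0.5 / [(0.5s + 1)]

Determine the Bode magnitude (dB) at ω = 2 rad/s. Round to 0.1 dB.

At ω = 2 rad/s:
pole (1 + j2·0.5) = 1 + j1 → |·| ≈ 1.4142, ∠ ≈ 45.00°
|L| = 0.5 · 1 / (1.4142) ≈ 0.35356
Gain = 20 log₁₀(0.35356) ≈ -9.03 dB

-9.0 dB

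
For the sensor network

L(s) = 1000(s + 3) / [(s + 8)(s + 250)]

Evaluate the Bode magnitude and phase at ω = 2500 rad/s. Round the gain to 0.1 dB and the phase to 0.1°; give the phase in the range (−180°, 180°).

At s = jω = j2500:
zero (s+3): 3 + j2500 → |·| = √(3²+2500²) = √6250009 ≈ 2500, ∠ = arctan(2500/3) ≈ 89.93°
pole (s+8): 8 + j2500 → |·| = √(8²+2500²) = √6250064 ≈ 2500, ∠ = arctan(2500/8) ≈ 89.82°
pole (s+250): 250 + j2500 → |·| = √(250²+2500²) = √6312500 ≈ 2512.5, ∠ = arctan(2500/250) ≈ 84.29°
|L| = 1000 · 2500 / 6.2812e+06 ≈ 0.39801
Gain = 20 log₁₀(0.39801) ≈ -8.00 dB
∠L = 89.93° − 174.11° = -84.18°

-8.0 dB, -84.2°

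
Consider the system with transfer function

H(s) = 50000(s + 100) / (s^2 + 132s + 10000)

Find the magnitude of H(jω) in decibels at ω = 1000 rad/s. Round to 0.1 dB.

34.0 dB

At s = jω = j1000:
zero (s+100): 100 + j1000 → |·| = √(100²+1000²) = √1010000 ≈ 1005, ∠ = arctan(1000/100) ≈ 84.29°
quadratic: (j1000)² + 132·j1000 + 10000 = -990000 + j132000 → |·| ≈ 9.9876e+05, ∠ ≈ 172.41°
|H| = 50000 · 1005 / 9.9876e+05 ≈ 50.312
Gain = 20 log₁₀(50.312) ≈ 34.03 dB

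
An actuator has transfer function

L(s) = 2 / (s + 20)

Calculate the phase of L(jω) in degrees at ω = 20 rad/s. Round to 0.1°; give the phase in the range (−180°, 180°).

Substitute s = j20:
Numerator: 2 = 2 + j0
Denominator: (j20) + 20 = 20 + j20
|N| = √(2² + 0²) ≈ 2, ∠N ≈ 0.00°
|D| = √(20² + 20²) ≈ 28.284, ∠D ≈ 45.00°
∠L = 0.00° − 45.00° = -45.00°

-45.0°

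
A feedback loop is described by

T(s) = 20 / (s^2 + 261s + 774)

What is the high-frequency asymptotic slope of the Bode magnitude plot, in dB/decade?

-40 dB/decade

Each pole contributes −20 dB/decade at high frequency; each zero contributes +20 dB/decade.
Net: 0 zero(s) − 2 pole(s) → -40 dB/decade.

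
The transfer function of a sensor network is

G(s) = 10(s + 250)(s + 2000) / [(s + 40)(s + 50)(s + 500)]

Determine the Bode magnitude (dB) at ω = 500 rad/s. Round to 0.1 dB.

At s = jω = j500:
zero (s+250): 250 + j500 → |·| = √(250²+500²) = √312500 ≈ 559.02, ∠ = arctan(500/250) ≈ 63.43°
zero (s+2000): 2000 + j500 → |·| = √(2000²+500²) = √4250000 ≈ 2061.6, ∠ = arctan(500/2000) ≈ 14.04°
pole (s+40): 40 + j500 → |·| = √(40²+500²) = √251600 ≈ 501.6, ∠ = arctan(500/40) ≈ 85.43°
pole (s+50): 50 + j500 → |·| = √(50²+500²) = √252500 ≈ 502.49, ∠ = arctan(500/50) ≈ 84.29°
pole (s+500): 500 + j500 → |·| = √(500²+500²) = √500000 ≈ 707.11, ∠ = arctan(500/500) ≈ 45.00°
|G| = 10 · 1.1525e+06 / 1.7823e+08 ≈ 0.064664
Gain = 20 log₁₀(0.064664) ≈ -23.79 dB

-23.8 dB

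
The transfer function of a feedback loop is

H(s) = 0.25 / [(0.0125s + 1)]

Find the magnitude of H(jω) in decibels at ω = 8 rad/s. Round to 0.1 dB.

-12.1 dB

At ω = 8 rad/s:
pole (1 + j8·0.0125) = 1 + j0.1 → |·| ≈ 1.005, ∠ ≈ 5.71°
|H| = 0.25 · 1 / (1.005) ≈ 0.24876
Gain = 20 log₁₀(0.24876) ≈ -12.08 dB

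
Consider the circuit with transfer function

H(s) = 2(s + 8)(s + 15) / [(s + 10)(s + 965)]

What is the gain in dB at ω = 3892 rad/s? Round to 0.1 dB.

At s = jω = j3892:
zero (s+8): 8 + j3892 → |·| = √(8²+3892²) = √15147728 ≈ 3892, ∠ = arctan(3892/8) ≈ 89.88°
zero (s+15): 15 + j3892 → |·| = √(15²+3892²) = √15147889 ≈ 3892, ∠ = arctan(3892/15) ≈ 89.78°
pole (s+10): 10 + j3892 → |·| = √(10²+3892²) = √15147764 ≈ 3892, ∠ = arctan(3892/10) ≈ 89.85°
pole (s+965): 965 + j3892 → |·| = √(965²+3892²) = √16078889 ≈ 4009.8, ∠ = arctan(3892/965) ≈ 76.07°
|H| = 2 · 1.5148e+07 / 1.5606e+07 ≈ 1.9413
Gain = 20 log₁₀(1.9413) ≈ 5.76 dB

5.8 dB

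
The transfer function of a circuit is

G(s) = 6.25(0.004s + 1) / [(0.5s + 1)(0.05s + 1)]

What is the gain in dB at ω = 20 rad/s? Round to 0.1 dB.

-7.1 dB

At ω = 20 rad/s:
zero (1 + j20·0.004) = 1 + j0.08 → |·| ≈ 1.0032, ∠ ≈ 4.57°
pole (1 + j20·0.5) = 1 + j10 → |·| ≈ 10.05, ∠ ≈ 84.29°
pole (1 + j20·0.05) = 1 + j1 → |·| ≈ 1.4142, ∠ ≈ 45.00°
|G| = 6.25 · 1.0032 / (10.05 · 1.4142) ≈ 0.44115
Gain = 20 log₁₀(0.44115) ≈ -7.11 dB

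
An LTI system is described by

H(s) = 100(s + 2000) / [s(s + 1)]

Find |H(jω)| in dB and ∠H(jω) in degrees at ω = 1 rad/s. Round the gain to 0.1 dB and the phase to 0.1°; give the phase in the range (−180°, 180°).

103.0 dB, -135.0°

At s = jω = j1:
zero (s+2000): 2000 + j1 → |·| = √(2000²+1²) = √4000001 ≈ 2000, ∠ = arctan(1/2000) ≈ 0.03°
pole (s+1): 1 + j1 → |·| = √(1²+1²) = √2 ≈ 1.4142, ∠ = arctan(1/1) ≈ 45.00°
pole at origin: |s| = 1, ∠ = 90.00° (in denominator)
|H| = 100 · 2000 / 1.4142 ≈ 1.4142e+05
Gain = 20 log₁₀(1.4142e+05) ≈ 103.01 dB
∠H = 0.03° − 135.00° = -134.97°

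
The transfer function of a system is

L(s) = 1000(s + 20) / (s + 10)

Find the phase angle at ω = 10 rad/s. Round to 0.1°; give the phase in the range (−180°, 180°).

At s = jω = j10:
zero (s+20): 20 + j10 → |·| = √(20²+10²) = √500 ≈ 22.361, ∠ = arctan(10/20) ≈ 26.57°
pole (s+10): 10 + j10 → |·| = √(10²+10²) = √200 ≈ 14.142, ∠ = arctan(10/10) ≈ 45.00°
∠L = 26.57° − 45.00° = -18.43°

-18.4°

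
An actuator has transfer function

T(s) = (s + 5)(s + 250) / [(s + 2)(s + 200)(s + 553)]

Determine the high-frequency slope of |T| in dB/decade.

-20 dB/decade

Each pole contributes −20 dB/decade at high frequency; each zero contributes +20 dB/decade.
Net: 2 zero(s) − 3 pole(s) → -20 dB/decade.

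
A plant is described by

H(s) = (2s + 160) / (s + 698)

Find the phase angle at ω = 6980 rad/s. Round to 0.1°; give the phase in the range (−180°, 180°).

Substitute s = j6980:
Numerator: 2(j6980) + 160 = 160 + j13960
Denominator: (j6980) + 698 = 698 + j6980
|N| = √(160² + 13960²) ≈ 13961, ∠N ≈ 89.34°
|D| = √(698² + 6980²) ≈ 7014.8, ∠D ≈ 84.29°
∠H = 89.34° − 84.29° = 5.05°

5.1°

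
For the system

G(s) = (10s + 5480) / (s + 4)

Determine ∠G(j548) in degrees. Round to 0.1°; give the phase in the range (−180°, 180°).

-44.6°

Substitute s = j548:
Numerator: 10(j548) + 5480 = 5480 + j5480
Denominator: (j548) + 4 = 4 + j548
|N| = √(5480² + 5480²) ≈ 7749.9, ∠N ≈ 45.00°
|D| = √(4² + 548²) ≈ 548.01, ∠D ≈ 89.58°
∠G = 45.00° − 89.58° = -44.58°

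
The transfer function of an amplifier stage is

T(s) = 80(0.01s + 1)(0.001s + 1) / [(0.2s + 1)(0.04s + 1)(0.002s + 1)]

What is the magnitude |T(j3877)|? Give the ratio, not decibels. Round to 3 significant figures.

At ω = 3877 rad/s:
zero (1 + j3877·0.01) = 1 + j38.77 → |·| ≈ 38.783, ∠ ≈ 88.52°
zero (1 + j3877·0.001) = 1 + j3.877 → |·| ≈ 4.0039, ∠ ≈ 75.54°
pole (1 + j3877·0.2) = 1 + j775.4 → |·| ≈ 775.4, ∠ ≈ 89.93°
pole (1 + j3877·0.04) = 1 + j155.08 → |·| ≈ 155.08, ∠ ≈ 89.63°
pole (1 + j3877·0.002) = 1 + j7.754 → |·| ≈ 7.8182, ∠ ≈ 82.65°
|T| = 80 · 38.783 · 4.0039 / (775.4 · 155.08 · 7.8182) ≈ 0.013214

0.0132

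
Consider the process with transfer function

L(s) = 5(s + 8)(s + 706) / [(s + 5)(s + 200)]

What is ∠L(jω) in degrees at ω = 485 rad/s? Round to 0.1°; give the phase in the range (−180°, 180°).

At s = jω = j485:
zero (s+8): 8 + j485 → |·| = √(8²+485²) = √235289 ≈ 485.07, ∠ = arctan(485/8) ≈ 89.06°
zero (s+706): 706 + j485 → |·| = √(706²+485²) = √733661 ≈ 856.54, ∠ = arctan(485/706) ≈ 34.49°
pole (s+5): 5 + j485 → |·| = √(5²+485²) = √235250 ≈ 485.03, ∠ = arctan(485/5) ≈ 89.41°
pole (s+200): 200 + j485 → |·| = √(200²+485²) = √275225 ≈ 524.62, ∠ = arctan(485/200) ≈ 67.59°
∠L = 123.55° − 157.00° = -33.45°

-33.5°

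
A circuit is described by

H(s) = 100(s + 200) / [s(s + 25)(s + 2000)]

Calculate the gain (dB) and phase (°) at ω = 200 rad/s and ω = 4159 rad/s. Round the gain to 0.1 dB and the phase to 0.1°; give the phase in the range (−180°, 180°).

At s = jω = j200:
zero (s+200): 200 + j200 → |·| = √(200²+200²) = √80000 ≈ 282.84, ∠ = arctan(200/200) ≈ 45.00°
pole (s+25): 25 + j200 → |·| = √(25²+200²) = √40625 ≈ 201.56, ∠ = arctan(200/25) ≈ 82.87°
pole (s+2000): 2000 + j200 → |·| = √(2000²+200²) = √4040000 ≈ 2010, ∠ = arctan(200/2000) ≈ 5.71°
pole at origin: |s| = 200, ∠ = 90.00° (in denominator)
|H| = 100 · 282.84 / 8.1027e+07 ≈ 0.00034907
Gain = 20 log₁₀(0.00034907) ≈ -69.14 dB
∠H = 45.00° − 178.58° = -133.58°

At s = jω = j4159:
zero (s+200): 200 + j4159 → |·| = √(200²+4159²) = √17337281 ≈ 4163.8, ∠ = arctan(4159/200) ≈ 87.25°
pole (s+25): 25 + j4159 → |·| = √(25²+4159²) = √17297906 ≈ 4159.1, ∠ = arctan(4159/25) ≈ 89.66°
pole (s+2000): 2000 + j4159 → |·| = √(2000²+4159²) = √21297281 ≈ 4614.9, ∠ = arctan(4159/2000) ≈ 64.32°
pole at origin: |s| = 4159, ∠ = 90.00° (in denominator)
|H| = 100 · 4163.8 / 7.9827e+10 ≈ 5.216e-06
Gain = 20 log₁₀(5.216e-06) ≈ -105.65 dB
∠H = 87.25° − 243.98° = -156.73°

ω = 200: -69.1 dB, -133.6°; ω = 4159: -105.7 dB, -156.7°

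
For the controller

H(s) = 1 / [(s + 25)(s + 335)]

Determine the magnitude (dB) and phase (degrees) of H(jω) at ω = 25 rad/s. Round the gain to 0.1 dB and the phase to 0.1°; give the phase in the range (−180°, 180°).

At s = jω = j25:
pole (s+25): 25 + j25 → |·| = √(25²+25²) = √1250 ≈ 35.355, ∠ = arctan(25/25) ≈ 45.00°
pole (s+335): 335 + j25 → |·| = √(335²+25²) = √112850 ≈ 335.93, ∠ = arctan(25/335) ≈ 4.27°
|H| = 1 / 11877 ≈ 8.4196e-05
Gain = 20 log₁₀(8.4196e-05) ≈ -81.49 dB
∠H = 0.00° − 49.27° = -49.27°

-81.5 dB, -49.3°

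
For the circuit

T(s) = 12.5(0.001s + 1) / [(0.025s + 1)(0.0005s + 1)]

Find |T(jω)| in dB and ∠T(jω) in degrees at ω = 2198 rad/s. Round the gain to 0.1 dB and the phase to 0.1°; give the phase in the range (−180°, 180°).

At ω = 2198 rad/s:
zero (1 + j2198·0.001) = 1 + j2.198 → |·| ≈ 2.4148, ∠ ≈ 65.54°
pole (1 + j2198·0.025) = 1 + j54.95 → |·| ≈ 54.959, ∠ ≈ 88.96°
pole (1 + j2198·0.0005) = 1 + j1.099 → |·| ≈ 1.4859, ∠ ≈ 47.70°
|T| = 12.5 · 2.4148 / (54.959 · 1.4859) ≈ 0.36963
Gain = 20 log₁₀(0.36963) ≈ -8.64 dB
∠T = (65.54°) − (88.96° + 47.70°) = -71.12°

-8.6 dB, -71.1°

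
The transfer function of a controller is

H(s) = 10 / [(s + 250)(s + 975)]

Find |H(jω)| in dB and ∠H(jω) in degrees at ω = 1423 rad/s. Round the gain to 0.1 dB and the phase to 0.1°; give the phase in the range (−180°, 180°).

-107.9 dB, -135.6°

At s = jω = j1423:
pole (s+250): 250 + j1423 → |·| = √(250²+1423²) = √2087429 ≈ 1444.8, ∠ = arctan(1423/250) ≈ 80.04°
pole (s+975): 975 + j1423 → |·| = √(975²+1423²) = √2975554 ≈ 1725, ∠ = arctan(1423/975) ≈ 55.58°
|H| = 10 / 2.4923e+06 ≈ 4.0124e-06
Gain = 20 log₁₀(4.0124e-06) ≈ -107.93 dB
∠H = 0.00° − 135.62° = -135.62°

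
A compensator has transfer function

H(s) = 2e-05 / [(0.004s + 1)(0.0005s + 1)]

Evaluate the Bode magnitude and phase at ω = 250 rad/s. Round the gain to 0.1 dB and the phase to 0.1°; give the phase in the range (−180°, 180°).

-97.1 dB, -52.1°

At ω = 250 rad/s:
pole (1 + j250·0.004) = 1 + j1 → |·| ≈ 1.4142, ∠ ≈ 45.00°
pole (1 + j250·0.0005) = 1 + j0.125 → |·| ≈ 1.0078, ∠ ≈ 7.13°
|H| = 2e-05 · 1 / (1.4142 · 1.0078) ≈ 1.4033e-05
Gain = 20 log₁₀(1.4033e-05) ≈ -97.06 dB
∠H = (0°) − (45.00° + 7.13°) = -52.13°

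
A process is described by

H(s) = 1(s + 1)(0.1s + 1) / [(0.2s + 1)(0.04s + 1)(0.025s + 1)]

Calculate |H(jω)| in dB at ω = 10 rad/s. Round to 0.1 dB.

At ω = 10 rad/s:
zero (1 + j10·1) = 1 + j10 → |·| ≈ 10.05, ∠ ≈ 84.29°
zero (1 + j10·0.1) = 1 + j1 → |·| ≈ 1.4142, ∠ ≈ 45.00°
pole (1 + j10·0.2) = 1 + j2 → |·| ≈ 2.2361, ∠ ≈ 63.43°
pole (1 + j10·0.04) = 1 + j0.4 → |·| ≈ 1.077, ∠ ≈ 21.80°
pole (1 + j10·0.025) = 1 + j0.25 → |·| ≈ 1.0308, ∠ ≈ 14.04°
|H| = 1 · 10.05 · 1.4142 / (2.2361 · 1.077 · 1.0308) ≈ 5.7253
Gain = 20 log₁₀(5.7253) ≈ 15.16 dB

15.2 dB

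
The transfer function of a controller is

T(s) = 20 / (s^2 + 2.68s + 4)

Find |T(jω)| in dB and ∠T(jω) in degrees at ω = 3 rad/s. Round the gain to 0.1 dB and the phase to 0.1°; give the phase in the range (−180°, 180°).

6.5 dB, -121.9°

At s = jω = j3:
quadratic: (j3)² + 2.68·j3 + 4 = -5 + j8.04 → |·| ≈ 9.4679, ∠ ≈ 121.88°
|T| = 20 / 9.4679 ≈ 2.1124
Gain = 20 log₁₀(2.1124) ≈ 6.50 dB
∠T = 0.00° − 121.88° = -121.88°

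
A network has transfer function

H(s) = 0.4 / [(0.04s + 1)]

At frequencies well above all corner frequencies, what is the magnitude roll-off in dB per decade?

Each pole contributes −20 dB/decade at high frequency; each zero contributes +20 dB/decade.
Net: 0 zero(s) − 1 pole(s) → -20 dB/decade.

-20 dB/decade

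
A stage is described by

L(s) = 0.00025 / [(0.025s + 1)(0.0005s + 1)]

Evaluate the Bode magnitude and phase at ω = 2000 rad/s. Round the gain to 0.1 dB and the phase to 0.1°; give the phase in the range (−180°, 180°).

-109.0 dB, -133.9°

At ω = 2000 rad/s:
pole (1 + j2000·0.025) = 1 + j50 → |·| ≈ 50.01, ∠ ≈ 88.85°
pole (1 + j2000·0.0005) = 1 + j1 → |·| ≈ 1.4142, ∠ ≈ 45.00°
|L| = 0.00025 · 1 / (50.01 · 1.4142) ≈ 3.5349e-06
Gain = 20 log₁₀(3.5349e-06) ≈ -109.03 dB
∠L = (0°) − (88.85° + 45.00°) = -133.85°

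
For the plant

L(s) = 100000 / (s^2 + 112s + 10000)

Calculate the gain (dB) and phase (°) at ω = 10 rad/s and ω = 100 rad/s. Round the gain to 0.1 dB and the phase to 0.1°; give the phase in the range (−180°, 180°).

ω = 10: 20.0 dB, -6.5°; ω = 100: 19.0 dB, -90.0°

At s = jω = j10:
quadratic: (j10)² + 112·j10 + 10000 = 9900 + j1120 → |·| ≈ 9963.2, ∠ ≈ 6.45°
|L| = 100000 / 9963.2 ≈ 10.037
Gain = 20 log₁₀(10.037) ≈ 20.03 dB
∠L = 0.00° − 6.45° = -6.45°

At s = jω = j100:
quadratic: (j100)² + 112·j100 + 10000 = 0 + j11200 → |·| ≈ 11200, ∠ ≈ 90.00°
|L| = 100000 / 11200 ≈ 8.9286
Gain = 20 log₁₀(8.9286) ≈ 19.02 dB
∠L = 0.00° − 90.00° = -90.00°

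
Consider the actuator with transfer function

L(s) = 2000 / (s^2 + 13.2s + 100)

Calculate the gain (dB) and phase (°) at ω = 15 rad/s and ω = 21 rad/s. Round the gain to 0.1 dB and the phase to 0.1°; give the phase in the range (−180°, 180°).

ω = 15: 18.6 dB, -122.3°; ω = 21: 13.2 dB, -140.9°

At s = jω = j15:
quadratic: (j15)² + 13.2·j15 + 100 = -125 + j198 → |·| ≈ 234.16, ∠ ≈ 122.26°
|L| = 2000 / 234.16 ≈ 8.5412
Gain = 20 log₁₀(8.5412) ≈ 18.63 dB
∠L = 0.00° − 122.26° = -122.26°

At s = jω = j21:
quadratic: (j21)² + 13.2·j21 + 100 = -341 + j277.2 → |·| ≈ 439.46, ∠ ≈ 140.89°
|L| = 2000 / 439.46 ≈ 4.551
Gain = 20 log₁₀(4.551) ≈ 13.16 dB
∠L = 0.00° − 140.89° = -140.89°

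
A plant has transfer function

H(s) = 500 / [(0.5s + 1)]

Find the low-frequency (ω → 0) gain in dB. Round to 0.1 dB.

54.0 dB

H(0) = 500 · 1 / 1 = 500
20 log₁₀(500) ≈ 53.98 dB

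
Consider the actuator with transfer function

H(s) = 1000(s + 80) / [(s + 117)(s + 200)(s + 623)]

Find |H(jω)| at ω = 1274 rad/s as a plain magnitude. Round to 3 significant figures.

0.000546

At s = jω = j1274:
zero (s+80): 80 + j1274 → |·| = √(80²+1274²) = √1629476 ≈ 1276.5, ∠ = arctan(1274/80) ≈ 86.41°
pole (s+117): 117 + j1274 → |·| = √(117²+1274²) = √1636765 ≈ 1279.4, ∠ = arctan(1274/117) ≈ 84.75°
pole (s+200): 200 + j1274 → |·| = √(200²+1274²) = √1663076 ≈ 1289.6, ∠ = arctan(1274/200) ≈ 81.08°
pole (s+623): 623 + j1274 → |·| = √(623²+1274²) = √2011205 ≈ 1418.2, ∠ = arctan(1274/623) ≈ 63.94°
|H| = 1000 · 1276.5 / 2.3399e+09 ≈ 0.00054554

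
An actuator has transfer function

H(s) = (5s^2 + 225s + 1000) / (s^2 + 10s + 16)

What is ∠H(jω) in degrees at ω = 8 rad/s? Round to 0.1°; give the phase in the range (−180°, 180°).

Substitute s = j8:
Numerator: 5(j8)^2 + 225(j8) + 1000 = 680 + j1800
Denominator: (j8)^2 + 10(j8) + 16 = -48 + j80
|N| = √(680² + 1800²) ≈ 1924.2, ∠N ≈ 69.30°
|D| = √(48² + 80²) ≈ 93.295, ∠D ≈ 120.96°
∠H = 69.30° − 120.96° = -51.66°

-51.7°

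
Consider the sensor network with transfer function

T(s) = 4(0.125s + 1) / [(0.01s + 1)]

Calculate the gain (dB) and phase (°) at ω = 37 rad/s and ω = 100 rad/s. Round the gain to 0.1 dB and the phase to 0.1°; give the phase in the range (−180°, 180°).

At ω = 37 rad/s:
zero (1 + j37·0.125) = 1 + j4.625 → |·| ≈ 4.7319, ∠ ≈ 77.80°
pole (1 + j37·0.01) = 1 + j0.37 → |·| ≈ 1.0663, ∠ ≈ 20.30°
|T| = 4 · 4.7319 / (1.0663) ≈ 17.751
Gain = 20 log₁₀(17.751) ≈ 24.98 dB
∠T = (77.80°) − (20.30°) = 57.50°

At ω = 100 rad/s:
zero (1 + j100·0.125) = 1 + j12.5 → |·| ≈ 12.54, ∠ ≈ 85.43°
pole (1 + j100·0.01) = 1 + j1 → |·| ≈ 1.4142, ∠ ≈ 45.00°
|T| = 4 · 12.54 / (1.4142) ≈ 35.469
Gain = 20 log₁₀(35.469) ≈ 31.00 dB
∠T = (85.43°) − (45.00°) = 40.43°

ω = 37: 25.0 dB, 57.5°; ω = 100: 31.0 dB, 40.4°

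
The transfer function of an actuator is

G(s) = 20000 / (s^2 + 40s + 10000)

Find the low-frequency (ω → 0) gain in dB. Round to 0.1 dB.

G(0) = 20000 / 10000 = 2
20 log₁₀(2) ≈ 6.02 dB

6.0 dB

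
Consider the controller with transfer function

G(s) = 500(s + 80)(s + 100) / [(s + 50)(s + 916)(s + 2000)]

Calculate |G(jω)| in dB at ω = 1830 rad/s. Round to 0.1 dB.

At s = jω = j1830:
zero (s+80): 80 + j1830 → |·| = √(80²+1830²) = √3355300 ≈ 1831.7, ∠ = arctan(1830/80) ≈ 87.50°
zero (s+100): 100 + j1830 → |·| = √(100²+1830²) = √3358900 ≈ 1832.7, ∠ = arctan(1830/100) ≈ 86.87°
pole (s+50): 50 + j1830 → |·| = √(50²+1830²) = √3351400 ≈ 1830.7, ∠ = arctan(1830/50) ≈ 88.43°
pole (s+916): 916 + j1830 → |·| = √(916²+1830²) = √4187956 ≈ 2046.4, ∠ = arctan(1830/916) ≈ 63.41°
pole (s+2000): 2000 + j1830 → |·| = √(2000²+1830²) = √7348900 ≈ 2710.9, ∠ = arctan(1830/2000) ≈ 42.46°
|G| = 500 · 3.357e+06 / 1.0156e+10 ≈ 0.16527
Gain = 20 log₁₀(0.16527) ≈ -15.64 dB

-15.6 dB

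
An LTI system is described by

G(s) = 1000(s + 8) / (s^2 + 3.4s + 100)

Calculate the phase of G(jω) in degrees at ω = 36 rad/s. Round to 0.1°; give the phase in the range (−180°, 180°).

At s = jω = j36:
zero (s+8): 8 + j36 → |·| = √(8²+36²) = √1360 ≈ 36.878, ∠ = arctan(36/8) ≈ 77.47°
quadratic: (j36)² + 3.4·j36 + 100 = -1196 + j122.4 → |·| ≈ 1202.2, ∠ ≈ 174.16°
∠G = 77.47° − 174.16° = -96.69°

-96.7°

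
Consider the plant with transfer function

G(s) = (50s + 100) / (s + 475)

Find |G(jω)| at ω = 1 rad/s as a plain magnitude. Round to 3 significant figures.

0.235

Substitute s = j1:
Numerator: 50(j1) + 100 = 100 + j50
Denominator: (j1) + 475 = 475 + j1
|N| = √(100² + 50²) ≈ 111.8, ∠N ≈ 26.57°
|D| = √(475² + 1²) ≈ 475, ∠D ≈ 0.12°
|G| = 111.8 / 475 ≈ 0.23537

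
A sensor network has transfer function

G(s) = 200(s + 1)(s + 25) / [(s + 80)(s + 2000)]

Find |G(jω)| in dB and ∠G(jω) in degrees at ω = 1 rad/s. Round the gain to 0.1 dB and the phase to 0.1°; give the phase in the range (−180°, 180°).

At s = jω = j1:
zero (s+1): 1 + j1 → |·| = √(1²+1²) = √2 ≈ 1.4142, ∠ = arctan(1/1) ≈ 45.00°
zero (s+25): 25 + j1 → |·| = √(25²+1²) = √626 ≈ 25.02, ∠ = arctan(1/25) ≈ 2.29°
pole (s+80): 80 + j1 → |·| = √(80²+1²) = √6401 ≈ 80.006, ∠ = arctan(1/80) ≈ 0.72°
pole (s+2000): 2000 + j1 → |·| = √(2000²+1²) = √4000001 ≈ 2000, ∠ = arctan(1/2000) ≈ 0.03°
|G| = 200 · 35.383 / 1.6001e+05 ≈ 0.044226
Gain = 20 log₁₀(0.044226) ≈ -27.09 dB
∠G = 47.29° − 0.75° = 46.54°

-27.1 dB, 46.5°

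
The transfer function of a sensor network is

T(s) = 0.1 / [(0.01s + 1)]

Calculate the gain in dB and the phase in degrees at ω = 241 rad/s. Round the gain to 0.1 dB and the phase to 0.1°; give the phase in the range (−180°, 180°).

At ω = 241 rad/s:
pole (1 + j241·0.01) = 1 + j2.41 → |·| ≈ 2.6092, ∠ ≈ 67.46°
|T| = 0.1 · 1 / (2.6092) ≈ 0.038326
Gain = 20 log₁₀(0.038326) ≈ -28.33 dB
∠T = (0°) − (67.46°) = -67.46°

-28.3 dB, -67.5°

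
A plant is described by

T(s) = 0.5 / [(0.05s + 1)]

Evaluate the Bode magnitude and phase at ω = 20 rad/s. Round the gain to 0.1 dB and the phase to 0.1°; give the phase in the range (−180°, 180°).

-9.0 dB, -45.0°

At ω = 20 rad/s:
pole (1 + j20·0.05) = 1 + j1 → |·| ≈ 1.4142, ∠ ≈ 45.00°
|T| = 0.5 · 1 / (1.4142) ≈ 0.35356
Gain = 20 log₁₀(0.35356) ≈ -9.03 dB
∠T = (0°) − (45.00°) = -45.00°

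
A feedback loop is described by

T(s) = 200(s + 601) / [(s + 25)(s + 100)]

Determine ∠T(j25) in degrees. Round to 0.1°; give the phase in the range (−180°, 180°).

At s = jω = j25:
zero (s+601): 601 + j25 → |·| = √(601²+25²) = √361826 ≈ 601.52, ∠ = arctan(25/601) ≈ 2.38°
pole (s+25): 25 + j25 → |·| = √(25²+25²) = √1250 ≈ 35.355, ∠ = arctan(25/25) ≈ 45.00°
pole (s+100): 100 + j25 → |·| = √(100²+25²) = √10625 ≈ 103.08, ∠ = arctan(25/100) ≈ 14.04°
∠T = 2.38° − 59.04° = -56.66°

-56.7°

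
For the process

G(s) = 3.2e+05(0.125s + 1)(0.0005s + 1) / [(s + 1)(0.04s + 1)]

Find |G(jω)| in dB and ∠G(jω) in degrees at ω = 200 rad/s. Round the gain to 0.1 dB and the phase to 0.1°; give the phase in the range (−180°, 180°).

At ω = 200 rad/s:
zero (1 + j200·0.125) = 1 + j25 → |·| ≈ 25.02, ∠ ≈ 87.71°
zero (1 + j200·0.0005) = 1 + j0.1 → |·| ≈ 1.005, ∠ ≈ 5.71°
pole (1 + j200·1) = 1 + j200 → |·| ≈ 200, ∠ ≈ 89.71°
pole (1 + j200·0.04) = 1 + j8 → |·| ≈ 8.0623, ∠ ≈ 82.87°
|G| = 3.2e+05 · 25.02 · 1.005 / (200 · 8.0623) ≈ 4990.2
Gain = 20 log₁₀(4990.2) ≈ 73.96 dB
∠G = (87.71° + 5.71°) − (89.71° + 82.87°) = -79.16°

74.0 dB, -79.2°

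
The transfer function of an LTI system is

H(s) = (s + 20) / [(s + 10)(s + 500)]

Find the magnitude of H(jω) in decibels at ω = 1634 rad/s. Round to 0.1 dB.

At s = jω = j1634:
zero (s+20): 20 + j1634 → |·| = √(20²+1634²) = √2670356 ≈ 1634.1, ∠ = arctan(1634/20) ≈ 89.30°
pole (s+10): 10 + j1634 → |·| = √(10²+1634²) = √2670056 ≈ 1634, ∠ = arctan(1634/10) ≈ 89.65°
pole (s+500): 500 + j1634 → |·| = √(500²+1634²) = √2919956 ≈ 1708.8, ∠ = arctan(1634/500) ≈ 72.99°
|H| = 1 · 1634.1 / 2.7922e+06 ≈ 0.00058524
Gain = 20 log₁₀(0.00058524) ≈ -64.65 dB

-64.7 dB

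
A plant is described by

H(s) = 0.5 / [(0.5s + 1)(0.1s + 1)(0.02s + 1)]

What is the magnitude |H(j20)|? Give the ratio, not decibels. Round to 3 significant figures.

0.0207

At ω = 20 rad/s:
pole (1 + j20·0.5) = 1 + j10 → |·| ≈ 10.05, ∠ ≈ 84.29°
pole (1 + j20·0.1) = 1 + j2 → |·| ≈ 2.2361, ∠ ≈ 63.43°
pole (1 + j20·0.02) = 1 + j0.4 → |·| ≈ 1.077, ∠ ≈ 21.80°
|H| = 0.5 · 1 / (10.05 · 2.2361 · 1.077) ≈ 0.020658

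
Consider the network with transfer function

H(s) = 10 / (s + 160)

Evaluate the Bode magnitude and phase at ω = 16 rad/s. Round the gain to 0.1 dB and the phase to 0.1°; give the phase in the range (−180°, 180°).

At s = jω = j16:
pole (s+160): 160 + j16 → |·| = √(160²+16²) = √25856 ≈ 160.8, ∠ = arctan(16/160) ≈ 5.71°
|H| = 10 / 160.8 ≈ 0.062189
Gain = 20 log₁₀(0.062189) ≈ -24.13 dB
∠H = 0.00° − 5.71° = -5.71°

-24.1 dB, -5.7°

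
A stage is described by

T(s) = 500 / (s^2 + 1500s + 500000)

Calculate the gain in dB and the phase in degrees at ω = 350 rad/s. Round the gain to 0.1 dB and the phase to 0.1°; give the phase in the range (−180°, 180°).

Substitute s = j350:
Numerator: 500 = 500 + j0
Denominator: (j350)^2 + 1500(j350) + 500000 = 377500 + j525000
|N| = √(500² + 0²) ≈ 500, ∠N ≈ 0.00°
|D| = √(377500² + 525000²) ≈ 6.4663e+05, ∠D ≈ 54.28°
|T| = 500 / 6.4663e+05 ≈ 0.00077324
Gain = 20 log₁₀(0.00077324) ≈ -62.23 dB
∠T = 0.00° − 54.28° = -54.28°

-62.2 dB, -54.3°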